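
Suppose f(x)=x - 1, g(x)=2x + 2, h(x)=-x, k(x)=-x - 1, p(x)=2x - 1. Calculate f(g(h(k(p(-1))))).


-3


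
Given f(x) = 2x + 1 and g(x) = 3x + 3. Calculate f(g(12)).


g(12) = 39
f(39) = 79

79


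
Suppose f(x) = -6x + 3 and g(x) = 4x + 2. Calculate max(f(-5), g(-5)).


f(-5) = 33
g(-5) = -18
max = 33

33


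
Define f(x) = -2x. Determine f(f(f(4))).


-32


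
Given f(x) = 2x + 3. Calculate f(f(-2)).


f(-2) = -1
f(-1) = 1

1


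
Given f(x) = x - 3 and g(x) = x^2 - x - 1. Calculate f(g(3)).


g(3) = 5
f(5) = 2

2


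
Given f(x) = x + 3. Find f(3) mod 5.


f(3) = 6
6 mod 5 = 1

1


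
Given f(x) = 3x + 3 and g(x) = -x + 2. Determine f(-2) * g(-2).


f(-2) = -3
g(-2) = 4
Product = -12

-12


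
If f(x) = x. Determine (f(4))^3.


f(4) = 4
(4)^3 = 64

64


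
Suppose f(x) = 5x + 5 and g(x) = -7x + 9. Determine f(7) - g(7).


f(7) = 40
g(7) = -40
Difference = 80

80


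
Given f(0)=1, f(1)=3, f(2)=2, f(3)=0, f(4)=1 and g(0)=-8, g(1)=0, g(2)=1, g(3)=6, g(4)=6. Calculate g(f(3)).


-8


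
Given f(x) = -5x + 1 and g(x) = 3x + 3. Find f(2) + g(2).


f(2) = -9
g(2) = 9
Sum = 0

0


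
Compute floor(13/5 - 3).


13/5 = 2.6
2.6 - 3 = -0.4
floor(-0.4) = -1

-1


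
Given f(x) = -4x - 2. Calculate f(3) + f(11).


f(3) = -14
f(11) = -46
Sum = -60

-60


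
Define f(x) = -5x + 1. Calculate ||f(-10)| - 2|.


f(-10) = 51
|51| = 51
|51 - 2| = 49

49


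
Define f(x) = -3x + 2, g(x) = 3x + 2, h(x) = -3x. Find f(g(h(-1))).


h(-1) = 3
g(3) = 11
f(11) = -31

-31


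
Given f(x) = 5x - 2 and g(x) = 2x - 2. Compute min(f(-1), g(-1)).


f(-1) = -7
g(-1) = -4
min = -7

-7


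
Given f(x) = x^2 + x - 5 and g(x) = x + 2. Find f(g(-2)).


g(-2) = 0
f(0) = 1*(0)^2 + 1*(0) - 5 = -5

-5


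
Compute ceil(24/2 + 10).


22


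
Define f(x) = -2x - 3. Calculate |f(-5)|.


7


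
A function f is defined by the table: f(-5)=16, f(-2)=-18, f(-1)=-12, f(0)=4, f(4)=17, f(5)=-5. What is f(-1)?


-12


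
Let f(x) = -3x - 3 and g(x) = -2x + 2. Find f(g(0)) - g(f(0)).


f(g(0)) = -9
g(f(0)) = 8
Difference = -17

-17


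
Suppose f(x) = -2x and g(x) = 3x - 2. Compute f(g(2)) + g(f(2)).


f(g(2)) = -8
g(f(2)) = -14
Sum = -22

-22


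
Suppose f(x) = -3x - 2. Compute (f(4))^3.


f(4) = -14
(-14)^3 = -2744

-2744


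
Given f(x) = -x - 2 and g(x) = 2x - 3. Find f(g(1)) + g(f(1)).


f(g(1)) = -1
g(f(1)) = -9
Sum = -10

-10


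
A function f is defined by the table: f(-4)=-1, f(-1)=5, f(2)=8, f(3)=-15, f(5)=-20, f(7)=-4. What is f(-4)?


Reading from the table at x = -4

-1


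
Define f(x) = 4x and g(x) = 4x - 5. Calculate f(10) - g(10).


f(10) = 40
g(10) = 35
Difference = 5

5


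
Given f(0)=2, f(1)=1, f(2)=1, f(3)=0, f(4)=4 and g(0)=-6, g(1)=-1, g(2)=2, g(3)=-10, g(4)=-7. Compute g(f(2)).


f(2) = 1
g(1) = -1

-1


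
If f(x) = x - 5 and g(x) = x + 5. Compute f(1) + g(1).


f(1) = -4
g(1) = 6
Sum = 2

2


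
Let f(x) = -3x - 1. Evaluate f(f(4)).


f(4) = -13
f(-13) = 38

38


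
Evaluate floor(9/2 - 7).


9/2 = 4.5
4.5 - 7 = -2.5
floor(-2.5) = -3

-3


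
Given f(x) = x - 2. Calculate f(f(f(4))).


f(4) = 2
f(2) = 0
f(0) = -2

-2


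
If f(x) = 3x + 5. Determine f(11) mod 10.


8


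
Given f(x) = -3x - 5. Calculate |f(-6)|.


f(-6) = 13
|13| = 13

13


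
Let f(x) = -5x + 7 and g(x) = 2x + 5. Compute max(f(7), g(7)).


f(7) = -28
g(7) = 19
max = 19

19


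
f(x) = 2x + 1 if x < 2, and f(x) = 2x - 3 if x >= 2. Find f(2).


1


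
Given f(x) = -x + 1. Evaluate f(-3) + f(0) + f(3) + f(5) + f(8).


f(-3) = 4
f(0) = 1
f(3) = -2
f(5) = -4
f(8) = -7
Sum = -8

-8


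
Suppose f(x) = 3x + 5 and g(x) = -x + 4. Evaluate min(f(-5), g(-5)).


-10


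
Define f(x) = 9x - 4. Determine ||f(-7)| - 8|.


f(-7) = -67
|-67| = 67
|67 - 8| = 59

59


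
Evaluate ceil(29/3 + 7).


29/3 = 9.6667
9.6667 + 7 = 16.6667
ceil(16.6667) = 17

17


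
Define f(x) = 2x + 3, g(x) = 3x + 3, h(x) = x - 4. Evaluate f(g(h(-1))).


h(-1) = -5
g(-5) = -12
f(-12) = -21

-21


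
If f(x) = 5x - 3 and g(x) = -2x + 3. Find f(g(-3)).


g(-3) = 9
f(9) = 42

42


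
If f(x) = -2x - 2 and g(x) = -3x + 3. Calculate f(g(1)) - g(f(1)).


f(g(1)) = -2
g(f(1)) = 15
Difference = -17

-17


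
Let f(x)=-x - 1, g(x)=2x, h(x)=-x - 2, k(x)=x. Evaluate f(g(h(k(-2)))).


k(-2) = -2
h(-2) = 0
g(0) = 0
f(0) = -1

-1


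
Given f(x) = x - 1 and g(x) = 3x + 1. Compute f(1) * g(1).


f(1) = 0
g(1) = 4
Product = 0

0


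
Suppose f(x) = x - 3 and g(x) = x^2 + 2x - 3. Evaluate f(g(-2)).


g(-2) = -3
f(-3) = -6

-6


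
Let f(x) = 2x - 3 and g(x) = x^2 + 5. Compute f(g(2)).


g(2) = 9
f(9) = 15

15


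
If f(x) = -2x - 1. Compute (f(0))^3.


f(0) = -1
(-1)^3 = -1

-1


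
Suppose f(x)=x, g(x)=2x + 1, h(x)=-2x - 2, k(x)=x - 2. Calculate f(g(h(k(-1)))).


k(-1) = -3
h(-3) = 4
g(4) = 9
f(9) = 9

9


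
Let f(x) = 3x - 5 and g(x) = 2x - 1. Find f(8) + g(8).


f(8) = 19
g(8) = 15
Sum = 34

34


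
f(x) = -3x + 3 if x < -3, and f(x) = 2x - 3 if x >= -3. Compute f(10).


17


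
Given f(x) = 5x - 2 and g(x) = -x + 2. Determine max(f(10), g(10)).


f(10) = 48
g(10) = -8
max = 48

48


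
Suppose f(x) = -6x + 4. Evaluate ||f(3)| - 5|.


f(3) = -14
|-14| = 14
|14 - 5| = 9

9


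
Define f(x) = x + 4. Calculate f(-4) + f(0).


f(-4) = 0
f(0) = 4
Sum = 4

4


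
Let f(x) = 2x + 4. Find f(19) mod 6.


0


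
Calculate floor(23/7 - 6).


23/7 = 3.2857
3.2857 - 6 = -2.7143
floor(-2.7143) = -3

-3


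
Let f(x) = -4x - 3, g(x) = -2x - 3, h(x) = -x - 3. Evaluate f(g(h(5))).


h(5) = -8
g(-8) = 13
f(13) = -55

-55


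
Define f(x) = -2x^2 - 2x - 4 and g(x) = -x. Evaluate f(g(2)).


g(2) = -2
f(-2) = (-2)*(-2)^2 - 2*(-2) - 4 = -8

-8


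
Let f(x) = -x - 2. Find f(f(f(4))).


f(4) = -6
f(-6) = 4
f(4) = -6

-6


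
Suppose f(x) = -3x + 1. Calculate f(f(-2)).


f(-2) = 7
f(7) = -20

-20


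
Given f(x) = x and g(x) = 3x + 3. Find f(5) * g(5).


f(5) = 5
g(5) = 18
Product = 90

90


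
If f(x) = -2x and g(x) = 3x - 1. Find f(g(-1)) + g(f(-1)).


f(g(-1)) = 8
g(f(-1)) = 5
Sum = 13

13


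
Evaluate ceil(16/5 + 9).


16/5 = 3.2
3.2 + 9 = 12.2
ceil(12.2) = 13

13


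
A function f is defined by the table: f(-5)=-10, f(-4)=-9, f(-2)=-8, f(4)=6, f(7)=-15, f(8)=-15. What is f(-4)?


-9


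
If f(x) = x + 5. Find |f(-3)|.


f(-3) = 2
|2| = 2

2


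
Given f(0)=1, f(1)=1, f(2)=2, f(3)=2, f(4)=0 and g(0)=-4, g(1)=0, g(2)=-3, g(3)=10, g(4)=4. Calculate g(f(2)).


f(2) = 2
g(2) = -3

-3


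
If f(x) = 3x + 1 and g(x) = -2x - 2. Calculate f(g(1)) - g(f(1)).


f(g(1)) = -11
g(f(1)) = -10
Difference = -1

-1


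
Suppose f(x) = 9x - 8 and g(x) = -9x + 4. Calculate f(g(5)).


g(5) = -41
f(-41) = -377

-377


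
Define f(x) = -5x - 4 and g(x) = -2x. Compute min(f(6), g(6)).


f(6) = -34
g(6) = -12
min = -34

-34


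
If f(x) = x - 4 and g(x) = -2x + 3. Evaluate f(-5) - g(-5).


f(-5) = -9
g(-5) = 13
Difference = -22

-22


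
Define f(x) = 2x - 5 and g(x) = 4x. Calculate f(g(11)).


g(11) = 44
f(44) = 83

83


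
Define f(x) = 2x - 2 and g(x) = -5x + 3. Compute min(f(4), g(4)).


f(4) = 6
g(4) = -17
min = -17

-17


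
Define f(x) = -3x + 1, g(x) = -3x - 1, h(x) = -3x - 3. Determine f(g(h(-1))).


h(-1) = 0
g(0) = -1
f(-1) = 4

4


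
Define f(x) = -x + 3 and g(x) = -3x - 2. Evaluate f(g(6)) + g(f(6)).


30


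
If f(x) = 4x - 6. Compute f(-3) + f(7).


4


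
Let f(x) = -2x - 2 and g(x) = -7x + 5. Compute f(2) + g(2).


f(2) = -6
g(2) = -9
Sum = -15

-15


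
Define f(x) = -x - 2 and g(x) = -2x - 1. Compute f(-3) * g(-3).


f(-3) = 1
g(-3) = 5
Product = 5

5


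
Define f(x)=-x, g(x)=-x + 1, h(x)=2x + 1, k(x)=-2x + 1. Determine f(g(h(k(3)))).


k(3) = -5
h(-5) = -9
g(-9) = 10
f(10) = -10

-10


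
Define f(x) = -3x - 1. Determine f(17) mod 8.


4


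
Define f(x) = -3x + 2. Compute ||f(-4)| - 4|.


f(-4) = 14
|14| = 14
|14 - 4| = 10

10


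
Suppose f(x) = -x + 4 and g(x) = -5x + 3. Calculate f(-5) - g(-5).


f(-5) = 9
g(-5) = 28
Difference = -19

-19


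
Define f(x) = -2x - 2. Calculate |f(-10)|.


f(-10) = 18
|18| = 18

18


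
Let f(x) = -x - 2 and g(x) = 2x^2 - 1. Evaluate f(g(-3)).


g(-3) = 17
f(17) = -19

-19


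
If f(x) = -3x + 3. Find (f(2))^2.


9


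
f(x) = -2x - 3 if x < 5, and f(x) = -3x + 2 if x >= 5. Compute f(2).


2 satisfies x < 5
f(2) = -7

-7


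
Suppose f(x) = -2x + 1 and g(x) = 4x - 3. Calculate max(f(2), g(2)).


f(2) = -3
g(2) = 5
max = 5

5


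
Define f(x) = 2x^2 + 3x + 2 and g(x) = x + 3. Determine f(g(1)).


g(1) = 4
f(4) = 2*(4)^2 + 3*(4) + 2 = 46

46


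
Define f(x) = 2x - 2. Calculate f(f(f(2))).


f(2) = 2
f(2) = 2
f(2) = 2

2


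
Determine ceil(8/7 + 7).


8/7 = 1.1429
1.1429 + 7 = 8.1429
ceil(8.1429) = 9

9


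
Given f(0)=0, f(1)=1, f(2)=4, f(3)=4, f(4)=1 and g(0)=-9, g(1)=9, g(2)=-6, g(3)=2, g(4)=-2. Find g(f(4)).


f(4) = 1
g(1) = 9

9


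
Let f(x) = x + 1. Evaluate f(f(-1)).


f(-1) = 0
f(0) = 1

1


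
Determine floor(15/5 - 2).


15/5 = 3
3 - 2 = 1
floor(1) = 1

1


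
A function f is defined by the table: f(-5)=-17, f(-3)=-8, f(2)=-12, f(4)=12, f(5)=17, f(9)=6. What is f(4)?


Reading from the table at x = 4

12


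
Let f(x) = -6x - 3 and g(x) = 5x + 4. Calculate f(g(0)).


g(0) = 4
f(4) = -27

-27


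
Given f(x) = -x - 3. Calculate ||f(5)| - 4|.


f(5) = -8
|-8| = 8
|8 - 4| = 4

4


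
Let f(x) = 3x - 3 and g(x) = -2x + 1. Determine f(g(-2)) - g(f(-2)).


f(g(-2)) = 12
g(f(-2)) = 19
Difference = -7

-7


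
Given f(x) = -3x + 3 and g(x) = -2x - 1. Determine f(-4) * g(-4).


f(-4) = 15
g(-4) = 7
Product = 105

105


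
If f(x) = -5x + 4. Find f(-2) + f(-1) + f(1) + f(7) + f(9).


-50


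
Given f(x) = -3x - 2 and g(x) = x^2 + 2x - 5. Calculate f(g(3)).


-32


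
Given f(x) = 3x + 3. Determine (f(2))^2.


f(2) = 9
(9)^2 = 81

81


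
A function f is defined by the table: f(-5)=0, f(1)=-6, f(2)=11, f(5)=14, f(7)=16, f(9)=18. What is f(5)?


Reading from the table at x = 5

14


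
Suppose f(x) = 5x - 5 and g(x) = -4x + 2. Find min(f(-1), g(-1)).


f(-1) = -10
g(-1) = 6
min = -10

-10


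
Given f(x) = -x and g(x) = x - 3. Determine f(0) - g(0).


3


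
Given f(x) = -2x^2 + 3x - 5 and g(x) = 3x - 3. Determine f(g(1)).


g(1) = 0
f(0) = (-2)*(0)^2 + 3*(0) - 5 = -5

-5


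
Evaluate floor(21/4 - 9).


21/4 = 5.25
5.25 - 9 = -3.75
floor(-3.75) = -4

-4


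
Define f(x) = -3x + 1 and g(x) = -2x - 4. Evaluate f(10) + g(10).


f(10) = -29
g(10) = -24
Sum = -53

-53


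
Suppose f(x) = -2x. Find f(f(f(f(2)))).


32


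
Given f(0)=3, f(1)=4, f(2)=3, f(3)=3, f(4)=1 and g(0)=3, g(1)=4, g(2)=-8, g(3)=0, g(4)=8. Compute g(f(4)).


f(4) = 1
g(1) = 4

4


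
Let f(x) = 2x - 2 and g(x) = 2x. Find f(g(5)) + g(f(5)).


34


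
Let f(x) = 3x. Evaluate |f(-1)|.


f(-1) = -3
|-3| = 3

3


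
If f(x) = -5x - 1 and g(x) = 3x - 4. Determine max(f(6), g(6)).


f(6) = -31
g(6) = 14
max = 14

14


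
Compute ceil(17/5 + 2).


6


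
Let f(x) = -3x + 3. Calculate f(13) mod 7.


f(13) = -36
-36 mod 7 = 6

6


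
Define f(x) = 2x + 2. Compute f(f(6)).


f(6) = 14
f(14) = 30

30


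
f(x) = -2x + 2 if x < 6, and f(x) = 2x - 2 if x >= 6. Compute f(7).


7 satisfies x >= 6
f(7) = 12

12


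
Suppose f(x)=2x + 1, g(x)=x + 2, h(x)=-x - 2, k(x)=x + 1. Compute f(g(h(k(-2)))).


k(-2) = -1
h(-1) = -1
g(-1) = 1
f(1) = 3

3


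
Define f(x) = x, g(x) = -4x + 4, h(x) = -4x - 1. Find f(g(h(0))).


h(0) = -1
g(-1) = 8
f(8) = 8

8


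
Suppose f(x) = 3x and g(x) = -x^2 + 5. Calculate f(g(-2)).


g(-2) = 1
f(1) = 3

3


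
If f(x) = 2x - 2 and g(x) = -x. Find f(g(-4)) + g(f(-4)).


f(g(-4)) = 6
g(f(-4)) = 10
Sum = 16

16


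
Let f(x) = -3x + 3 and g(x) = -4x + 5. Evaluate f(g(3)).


g(3) = -7
f(-7) = 24

24


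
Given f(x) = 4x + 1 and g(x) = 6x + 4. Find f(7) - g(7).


f(7) = 29
g(7) = 46
Difference = -17

-17


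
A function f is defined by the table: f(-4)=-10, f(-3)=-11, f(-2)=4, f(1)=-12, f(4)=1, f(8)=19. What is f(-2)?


Reading from the table at x = -2

4


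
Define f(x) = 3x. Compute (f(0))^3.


0


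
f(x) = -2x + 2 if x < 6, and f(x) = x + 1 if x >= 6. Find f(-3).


8


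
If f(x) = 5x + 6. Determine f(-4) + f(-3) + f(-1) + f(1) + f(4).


f(-4) = -14
f(-3) = -9
f(-1) = 1
f(1) = 11
f(4) = 26
Sum = 15

15


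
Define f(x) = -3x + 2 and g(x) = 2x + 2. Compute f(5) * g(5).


f(5) = -13
g(5) = 12
Product = -156

-156


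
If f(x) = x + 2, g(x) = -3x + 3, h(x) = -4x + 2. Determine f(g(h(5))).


h(5) = -18
g(-18) = 57
f(57) = 59

59


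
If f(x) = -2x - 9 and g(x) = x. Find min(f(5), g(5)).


f(5) = -19
g(5) = 5
min = -19

-19


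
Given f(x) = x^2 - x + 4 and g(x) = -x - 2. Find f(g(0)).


g(0) = -2
f(-2) = 1*(-2)^2 - 1*(-2) + 4 = 10

10


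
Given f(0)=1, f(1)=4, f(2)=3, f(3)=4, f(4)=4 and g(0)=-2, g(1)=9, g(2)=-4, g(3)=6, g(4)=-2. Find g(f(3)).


f(3) = 4
g(4) = -2

-2


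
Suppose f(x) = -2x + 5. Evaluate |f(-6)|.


f(-6) = 17
|17| = 17

17


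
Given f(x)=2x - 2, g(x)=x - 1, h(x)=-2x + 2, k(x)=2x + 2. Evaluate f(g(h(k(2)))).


k(2) = 6
h(6) = -10
g(-10) = -11
f(-11) = -24

-24


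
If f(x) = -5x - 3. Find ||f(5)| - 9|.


f(5) = -28
|-28| = 28
|28 - 9| = 19

19


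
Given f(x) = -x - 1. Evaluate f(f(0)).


f(0) = -1
f(-1) = 0

0


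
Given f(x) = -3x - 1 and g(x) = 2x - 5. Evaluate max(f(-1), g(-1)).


f(-1) = 2
g(-1) = -7
max = 2

2


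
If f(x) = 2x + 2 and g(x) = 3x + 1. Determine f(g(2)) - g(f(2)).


f(g(2)) = 16
g(f(2)) = 19
Difference = -3

-3


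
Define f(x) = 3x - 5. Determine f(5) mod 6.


f(5) = 10
10 mod 6 = 4

4


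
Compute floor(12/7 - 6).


12/7 = 1.7143
1.7143 - 6 = -4.2857
floor(-4.2857) = -5

-5


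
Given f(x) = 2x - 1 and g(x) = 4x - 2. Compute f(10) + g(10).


f(10) = 19
g(10) = 38
Sum = 57

57


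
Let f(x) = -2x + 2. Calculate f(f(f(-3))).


f(-3) = 8
f(8) = -14
f(-14) = 30

30


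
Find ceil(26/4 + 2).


9


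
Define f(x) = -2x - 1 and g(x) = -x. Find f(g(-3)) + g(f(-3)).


f(g(-3)) = -7
g(f(-3)) = -5
Sum = -12

-12


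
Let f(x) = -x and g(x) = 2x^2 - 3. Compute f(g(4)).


g(4) = 29
f(29) = -29

-29


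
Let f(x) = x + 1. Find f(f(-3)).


f(-3) = -2
f(-2) = -1

-1


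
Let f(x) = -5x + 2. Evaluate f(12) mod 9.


f(12) = -58
-58 mod 9 = 5

5


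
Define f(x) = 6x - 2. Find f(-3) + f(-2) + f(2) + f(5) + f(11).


f(-3) = -20
f(-2) = -14
f(2) = 10
f(5) = 28
f(11) = 64
Sum = 68

68


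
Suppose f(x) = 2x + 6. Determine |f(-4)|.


f(-4) = -2
|-2| = 2

2


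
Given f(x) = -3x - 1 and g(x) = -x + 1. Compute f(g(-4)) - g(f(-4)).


-6


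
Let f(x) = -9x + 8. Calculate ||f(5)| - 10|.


f(5) = -37
|-37| = 37
|37 - 10| = 27

27


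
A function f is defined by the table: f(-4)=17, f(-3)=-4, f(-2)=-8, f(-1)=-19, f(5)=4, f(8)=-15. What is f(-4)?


Reading from the table at x = -4

17


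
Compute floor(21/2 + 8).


21/2 = 10.5
10.5 + 8 = 18.5
floor(18.5) = 18

18


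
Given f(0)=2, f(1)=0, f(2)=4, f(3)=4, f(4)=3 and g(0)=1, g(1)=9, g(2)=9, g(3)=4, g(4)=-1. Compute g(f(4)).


f(4) = 3
g(3) = 4

4


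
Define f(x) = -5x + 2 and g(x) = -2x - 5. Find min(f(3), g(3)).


f(3) = -13
g(3) = -11
min = -13

-13


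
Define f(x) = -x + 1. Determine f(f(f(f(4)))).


f(4) = -3
f(-3) = 4
f(4) = -3
f(-3) = 4

4


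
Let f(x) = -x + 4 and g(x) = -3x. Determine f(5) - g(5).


f(5) = -1
g(5) = -15
Difference = 14

14


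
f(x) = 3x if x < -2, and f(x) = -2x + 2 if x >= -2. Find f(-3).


-3 satisfies x < -2
f(-3) = -9

-9


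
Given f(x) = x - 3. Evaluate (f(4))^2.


f(4) = 1
(1)^2 = 1

1


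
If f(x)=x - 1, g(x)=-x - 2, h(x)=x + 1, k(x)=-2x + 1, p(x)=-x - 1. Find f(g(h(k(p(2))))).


p(2) = -3
k(-3) = 7
h(7) = 8
g(8) = -10
f(-10) = -11

-11


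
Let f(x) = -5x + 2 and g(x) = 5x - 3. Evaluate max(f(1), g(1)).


f(1) = -3
g(1) = 2
max = 2

2


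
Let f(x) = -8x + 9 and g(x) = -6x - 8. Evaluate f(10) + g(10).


f(10) = -71
g(10) = -68
Sum = -139

-139


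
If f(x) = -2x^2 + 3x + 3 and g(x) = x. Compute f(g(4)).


g(4) = 4
f(4) = (-2)*(4)^2 + 3*(4) + 3 = -17

-17


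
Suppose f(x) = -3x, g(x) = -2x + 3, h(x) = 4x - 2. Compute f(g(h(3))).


h(3) = 10
g(10) = -17
f(-17) = 51

51


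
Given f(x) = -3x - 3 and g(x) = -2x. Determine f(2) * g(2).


f(2) = -9
g(2) = -4
Product = 36

36


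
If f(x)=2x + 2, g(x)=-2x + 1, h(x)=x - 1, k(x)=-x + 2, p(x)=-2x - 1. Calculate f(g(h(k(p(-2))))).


p(-2) = 3
k(3) = -1
h(-1) = -2
g(-2) = 5
f(5) = 12

12


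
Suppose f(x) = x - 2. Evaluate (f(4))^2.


f(4) = 2
(2)^2 = 4

4


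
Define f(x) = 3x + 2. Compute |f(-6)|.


f(-6) = -16
|-16| = 16

16


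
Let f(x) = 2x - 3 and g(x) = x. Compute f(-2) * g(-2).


f(-2) = -7
g(-2) = -2
Product = 14

14


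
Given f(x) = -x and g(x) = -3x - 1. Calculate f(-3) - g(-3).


f(-3) = 3
g(-3) = 8
Difference = -5

-5


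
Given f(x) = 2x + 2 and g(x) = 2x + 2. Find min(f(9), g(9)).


f(9) = 20
g(9) = 20
min = 20

20


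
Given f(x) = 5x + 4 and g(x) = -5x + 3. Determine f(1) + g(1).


f(1) = 9
g(1) = -2
Sum = 7

7


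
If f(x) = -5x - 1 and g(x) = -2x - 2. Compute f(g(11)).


g(11) = -24
f(-24) = 119

119


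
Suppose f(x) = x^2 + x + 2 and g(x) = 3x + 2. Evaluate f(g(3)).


g(3) = 11
f(11) = 1*(11)^2 + 1*(11) + 2 = 134

134


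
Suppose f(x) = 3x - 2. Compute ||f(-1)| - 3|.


f(-1) = -5
|-5| = 5
|5 - 3| = 2

2


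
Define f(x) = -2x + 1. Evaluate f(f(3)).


f(3) = -5
f(-5) = 11

11


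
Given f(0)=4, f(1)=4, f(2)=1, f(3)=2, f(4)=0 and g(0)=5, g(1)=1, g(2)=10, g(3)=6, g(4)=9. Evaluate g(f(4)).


f(4) = 0
g(0) = 5

5


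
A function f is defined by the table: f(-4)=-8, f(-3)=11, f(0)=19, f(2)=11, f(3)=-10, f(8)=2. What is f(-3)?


Reading from the table at x = -3

11


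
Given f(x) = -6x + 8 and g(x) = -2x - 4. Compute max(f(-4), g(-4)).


32


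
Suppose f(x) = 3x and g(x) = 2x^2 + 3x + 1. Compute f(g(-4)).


g(-4) = 21
f(21) = 63

63


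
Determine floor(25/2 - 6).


25/2 = 12.5
12.5 - 6 = 6.5
floor(6.5) = 6

6


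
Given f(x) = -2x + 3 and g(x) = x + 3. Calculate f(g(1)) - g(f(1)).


f(g(1)) = -5
g(f(1)) = 4
Difference = -9

-9


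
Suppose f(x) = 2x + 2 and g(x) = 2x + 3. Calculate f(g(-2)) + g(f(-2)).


-1


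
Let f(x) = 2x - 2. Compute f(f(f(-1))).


f(-1) = -4
f(-4) = -10
f(-10) = -22

-22


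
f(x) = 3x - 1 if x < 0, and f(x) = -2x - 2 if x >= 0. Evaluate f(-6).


-6 satisfies x < 0
f(-6) = -19

-19


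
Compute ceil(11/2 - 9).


-3


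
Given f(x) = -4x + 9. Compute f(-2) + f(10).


f(-2) = 17
f(10) = -31
Sum = -14

-14


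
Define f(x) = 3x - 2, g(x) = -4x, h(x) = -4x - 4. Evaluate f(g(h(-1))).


h(-1) = 0
g(0) = 0
f(0) = -2

-2


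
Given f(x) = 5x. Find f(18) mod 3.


f(18) = 90
90 mod 3 = 0

0


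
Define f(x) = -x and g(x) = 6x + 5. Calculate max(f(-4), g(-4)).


f(-4) = 4
g(-4) = -19
max = 4

4


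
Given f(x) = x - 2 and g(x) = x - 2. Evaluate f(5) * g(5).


f(5) = 3
g(5) = 3
Product = 9

9


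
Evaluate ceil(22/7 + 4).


22/7 = 3.1429
3.1429 + 4 = 7.1429
ceil(7.1429) = 8

8


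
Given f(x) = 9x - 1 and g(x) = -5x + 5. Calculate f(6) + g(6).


f(6) = 53
g(6) = -25
Sum = 28

28


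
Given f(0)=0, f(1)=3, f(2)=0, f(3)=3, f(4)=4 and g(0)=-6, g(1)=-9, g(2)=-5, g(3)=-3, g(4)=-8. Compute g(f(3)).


f(3) = 3
g(3) = -3

-3


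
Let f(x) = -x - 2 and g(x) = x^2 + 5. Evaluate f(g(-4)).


g(-4) = 21
f(21) = -23

-23


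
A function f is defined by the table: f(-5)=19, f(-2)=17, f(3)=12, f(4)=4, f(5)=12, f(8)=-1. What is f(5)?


Reading from the table at x = 5

12


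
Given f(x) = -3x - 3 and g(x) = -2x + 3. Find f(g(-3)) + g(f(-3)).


-39


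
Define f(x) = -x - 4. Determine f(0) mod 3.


f(0) = -4
-4 mod 3 = 2

2


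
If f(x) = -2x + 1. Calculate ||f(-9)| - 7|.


12


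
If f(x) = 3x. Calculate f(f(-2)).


f(-2) = -6
f(-6) = -18

-18


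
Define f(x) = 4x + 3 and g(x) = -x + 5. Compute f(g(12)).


g(12) = -7
f(-7) = -25

-25


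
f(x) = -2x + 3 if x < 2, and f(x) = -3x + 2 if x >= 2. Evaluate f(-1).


-1 satisfies x < 2
f(-1) = 5

5


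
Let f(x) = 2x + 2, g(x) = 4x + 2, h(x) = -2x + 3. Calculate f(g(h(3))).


h(3) = -3
g(-3) = -10
f(-10) = -18

-18


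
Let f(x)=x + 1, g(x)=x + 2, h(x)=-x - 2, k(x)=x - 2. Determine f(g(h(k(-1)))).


k(-1) = -3
h(-3) = 1
g(1) = 3
f(3) = 4

4


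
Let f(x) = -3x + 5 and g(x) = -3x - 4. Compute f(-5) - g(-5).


f(-5) = 20
g(-5) = 11
Difference = 9

9


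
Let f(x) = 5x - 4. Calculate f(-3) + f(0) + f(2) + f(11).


34


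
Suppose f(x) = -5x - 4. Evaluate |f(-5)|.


f(-5) = 21
|21| = 21

21


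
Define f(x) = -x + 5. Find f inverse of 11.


Solve -x + 5 = 11
x = (11 - 5) / (-1) = -6

-6


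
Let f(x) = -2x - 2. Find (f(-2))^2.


f(-2) = 2
(2)^2 = 4

4


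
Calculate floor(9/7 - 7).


9/7 = 1.2857
1.2857 - 7 = -5.7143
floor(-5.7143) = -6

-6


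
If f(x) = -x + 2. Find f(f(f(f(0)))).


f(0) = 2
f(2) = 0
f(0) = 2
f(2) = 0

0


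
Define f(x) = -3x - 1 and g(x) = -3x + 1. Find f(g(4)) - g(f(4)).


f(g(4)) = 32
g(f(4)) = 40
Difference = -8

-8


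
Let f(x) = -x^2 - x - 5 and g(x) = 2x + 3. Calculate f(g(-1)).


g(-1) = 1
f(1) = (-1)*(1)^2 - 1*(1) - 5 = -7

-7


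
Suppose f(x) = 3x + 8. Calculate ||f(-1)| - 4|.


f(-1) = 5
|5| = 5
|5 - 4| = 1

1


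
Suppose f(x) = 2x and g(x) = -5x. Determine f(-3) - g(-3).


f(-3) = -6
g(-3) = 15
Difference = -21

-21


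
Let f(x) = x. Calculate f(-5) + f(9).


4


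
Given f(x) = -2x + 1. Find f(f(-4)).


f(-4) = 9
f(9) = -17

-17


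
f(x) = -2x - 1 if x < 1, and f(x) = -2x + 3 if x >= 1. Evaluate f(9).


9 satisfies x >= 1
f(9) = -15

-15


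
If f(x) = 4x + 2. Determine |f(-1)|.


f(-1) = -2
|-2| = 2

2


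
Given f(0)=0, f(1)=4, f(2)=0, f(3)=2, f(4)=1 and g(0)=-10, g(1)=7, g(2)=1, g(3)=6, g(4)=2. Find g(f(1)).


2


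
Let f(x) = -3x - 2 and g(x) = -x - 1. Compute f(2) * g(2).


f(2) = -8
g(2) = -3
Product = 24

24


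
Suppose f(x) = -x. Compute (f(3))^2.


f(3) = -3
(-3)^2 = 9

9


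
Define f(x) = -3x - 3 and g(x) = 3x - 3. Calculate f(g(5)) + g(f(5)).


f(g(5)) = -39
g(f(5)) = -57
Sum = -96

-96


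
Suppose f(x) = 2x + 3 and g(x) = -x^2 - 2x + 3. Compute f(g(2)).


g(2) = -5
f(-5) = -7

-7


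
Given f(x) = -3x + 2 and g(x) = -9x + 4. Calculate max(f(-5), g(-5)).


f(-5) = 17
g(-5) = 49
max = 49

49


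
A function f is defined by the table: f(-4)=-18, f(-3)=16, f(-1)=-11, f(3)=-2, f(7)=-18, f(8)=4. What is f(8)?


4


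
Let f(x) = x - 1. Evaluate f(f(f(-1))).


-4


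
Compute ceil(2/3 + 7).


2/3 = 0.6667
0.6667 + 7 = 7.6667
ceil(7.6667) = 8

8


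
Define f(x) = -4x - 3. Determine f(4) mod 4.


f(4) = -19
-19 mod 4 = 1

1


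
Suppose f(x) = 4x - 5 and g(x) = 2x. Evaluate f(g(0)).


g(0) = 0
f(0) = -5

-5


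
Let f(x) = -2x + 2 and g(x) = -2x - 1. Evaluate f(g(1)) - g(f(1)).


f(g(1)) = 8
g(f(1)) = -1
Difference = 9

9


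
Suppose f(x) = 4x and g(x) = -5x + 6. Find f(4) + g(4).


f(4) = 16
g(4) = -14
Sum = 2

2


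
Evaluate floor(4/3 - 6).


4/3 = 1.3333
1.3333 - 6 = -4.6667
floor(-4.6667) = -5

-5


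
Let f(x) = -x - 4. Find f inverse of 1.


Solve -x - 4 = 1
x = (1 + 4) / (-1) = -5

-5


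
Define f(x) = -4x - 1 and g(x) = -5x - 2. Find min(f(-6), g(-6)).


f(-6) = 23
g(-6) = 28
min = 23

23


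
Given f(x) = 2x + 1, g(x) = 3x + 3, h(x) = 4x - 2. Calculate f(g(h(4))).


91


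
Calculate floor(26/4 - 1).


26/4 = 6.5
6.5 - 1 = 5.5
floor(5.5) = 5

5


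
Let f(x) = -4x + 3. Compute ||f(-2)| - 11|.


f(-2) = 11
|11| = 11
|11 - 11| = 0

0


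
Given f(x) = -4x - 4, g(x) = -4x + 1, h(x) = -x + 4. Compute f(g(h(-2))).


h(-2) = 6
g(6) = -23
f(-23) = 88

88


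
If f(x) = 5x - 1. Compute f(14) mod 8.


f(14) = 69
69 mod 8 = 5

5


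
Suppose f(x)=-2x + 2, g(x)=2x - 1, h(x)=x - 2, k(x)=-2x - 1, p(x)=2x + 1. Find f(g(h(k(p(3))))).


p(3) = 7
k(7) = -15
h(-15) = -17
g(-17) = -35
f(-35) = 72

72


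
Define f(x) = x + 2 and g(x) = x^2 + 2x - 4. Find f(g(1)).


g(1) = -1
f(-1) = 1

1


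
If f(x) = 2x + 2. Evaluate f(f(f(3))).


f(3) = 8
f(8) = 18
f(18) = 38

38


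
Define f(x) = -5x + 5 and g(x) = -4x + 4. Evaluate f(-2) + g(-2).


f(-2) = 15
g(-2) = 12
Sum = 27

27


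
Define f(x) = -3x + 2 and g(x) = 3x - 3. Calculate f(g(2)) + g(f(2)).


-22


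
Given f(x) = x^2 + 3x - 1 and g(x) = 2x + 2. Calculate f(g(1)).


g(1) = 4
f(4) = 1*(4)^2 + 3*(4) - 1 = 27

27


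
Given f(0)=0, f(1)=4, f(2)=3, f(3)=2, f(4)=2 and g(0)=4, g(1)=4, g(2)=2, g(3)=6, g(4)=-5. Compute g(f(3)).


f(3) = 2
g(2) = 2

2


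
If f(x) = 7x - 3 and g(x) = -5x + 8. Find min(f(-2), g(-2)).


f(-2) = -17
g(-2) = 18
min = -17

-17


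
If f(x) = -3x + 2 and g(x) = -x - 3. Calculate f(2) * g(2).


f(2) = -4
g(2) = -5
Product = 20

20


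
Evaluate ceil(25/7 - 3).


1


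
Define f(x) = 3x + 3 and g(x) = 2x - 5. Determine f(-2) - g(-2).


f(-2) = -3
g(-2) = -9
Difference = 6

6


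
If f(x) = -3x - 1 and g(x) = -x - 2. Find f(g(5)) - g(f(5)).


f(g(5)) = 20
g(f(5)) = 14
Difference = 6

6


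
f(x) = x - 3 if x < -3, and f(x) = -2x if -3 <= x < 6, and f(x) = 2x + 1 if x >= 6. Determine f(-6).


-9


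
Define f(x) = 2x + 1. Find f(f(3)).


f(3) = 7
f(7) = 15

15


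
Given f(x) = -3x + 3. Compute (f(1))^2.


f(1) = 0
(0)^2 = 0

0


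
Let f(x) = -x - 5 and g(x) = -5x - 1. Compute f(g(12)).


g(12) = -61
f(-61) = 56

56


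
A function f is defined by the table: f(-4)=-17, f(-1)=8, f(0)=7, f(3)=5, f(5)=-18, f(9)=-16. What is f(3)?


Reading from the table at x = 3

5


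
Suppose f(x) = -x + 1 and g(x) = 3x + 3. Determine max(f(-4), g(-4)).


f(-4) = 5
g(-4) = -9
max = 5

5


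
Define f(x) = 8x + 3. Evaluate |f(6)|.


f(6) = 51
|51| = 51

51


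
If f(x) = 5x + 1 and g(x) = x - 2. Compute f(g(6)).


g(6) = 4
f(4) = 21

21


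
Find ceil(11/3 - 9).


11/3 = 3.6667
3.6667 - 9 = -5.3333
ceil(-5.3333) = -5

-5


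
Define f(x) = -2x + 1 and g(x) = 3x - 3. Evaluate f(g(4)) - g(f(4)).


7


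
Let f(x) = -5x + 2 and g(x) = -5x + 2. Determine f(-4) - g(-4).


f(-4) = 22
g(-4) = 22
Difference = 0

0


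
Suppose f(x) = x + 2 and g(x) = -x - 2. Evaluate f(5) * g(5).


f(5) = 7
g(5) = -7
Product = -49

-49


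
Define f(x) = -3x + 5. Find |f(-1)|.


8


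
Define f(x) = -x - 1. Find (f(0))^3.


-1


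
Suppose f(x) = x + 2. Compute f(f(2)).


6


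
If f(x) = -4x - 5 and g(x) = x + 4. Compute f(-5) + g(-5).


14


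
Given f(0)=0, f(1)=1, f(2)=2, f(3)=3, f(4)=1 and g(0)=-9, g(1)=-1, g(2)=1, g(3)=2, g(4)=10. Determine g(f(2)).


f(2) = 2
g(2) = 1

1


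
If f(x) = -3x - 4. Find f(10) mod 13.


f(10) = -34
-34 mod 13 = 5

5


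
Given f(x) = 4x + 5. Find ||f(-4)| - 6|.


f(-4) = -11
|-11| = 11
|11 - 6| = 5

5


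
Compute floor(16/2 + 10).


16/2 = 8
8 + 10 = 18
floor(18) = 18

18


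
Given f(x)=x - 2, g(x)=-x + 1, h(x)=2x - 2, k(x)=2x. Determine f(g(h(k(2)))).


-7


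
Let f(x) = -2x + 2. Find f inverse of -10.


Solve -2x + 2 = -10
x = (-10 - 2) / (-2) = 6

6


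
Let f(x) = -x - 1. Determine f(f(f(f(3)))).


f(3) = -4
f(-4) = 3
f(3) = -4
f(-4) = 3

3


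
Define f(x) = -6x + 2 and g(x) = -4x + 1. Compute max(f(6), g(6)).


f(6) = -34
g(6) = -23
max = -23

-23


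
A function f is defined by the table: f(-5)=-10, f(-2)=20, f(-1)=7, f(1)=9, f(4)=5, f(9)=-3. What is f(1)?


Reading from the table at x = 1

9


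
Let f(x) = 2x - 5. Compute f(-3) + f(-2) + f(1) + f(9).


f(-3) = -11
f(-2) = -9
f(1) = -3
f(9) = 13
Sum = -10

-10


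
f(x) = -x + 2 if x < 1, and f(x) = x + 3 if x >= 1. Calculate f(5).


5 satisfies x >= 1
f(5) = 8

8


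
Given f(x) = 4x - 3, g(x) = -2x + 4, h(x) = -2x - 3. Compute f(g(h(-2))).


h(-2) = 1
g(1) = 2
f(2) = 5

5


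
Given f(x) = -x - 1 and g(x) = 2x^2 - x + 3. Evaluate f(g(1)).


g(1) = 4
f(4) = -5

-5


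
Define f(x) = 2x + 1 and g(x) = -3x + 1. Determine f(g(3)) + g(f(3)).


-35


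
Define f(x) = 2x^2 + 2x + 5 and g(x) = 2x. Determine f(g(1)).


g(1) = 2
f(2) = 2*(2)^2 + 2*(2) + 5 = 17

17


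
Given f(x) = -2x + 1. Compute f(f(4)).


15


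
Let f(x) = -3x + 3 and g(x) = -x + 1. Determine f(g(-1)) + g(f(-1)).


f(g(-1)) = -3
g(f(-1)) = -5
Sum = -8

-8


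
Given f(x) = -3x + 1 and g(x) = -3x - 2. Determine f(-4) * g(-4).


f(-4) = 13
g(-4) = 10
Product = 130

130


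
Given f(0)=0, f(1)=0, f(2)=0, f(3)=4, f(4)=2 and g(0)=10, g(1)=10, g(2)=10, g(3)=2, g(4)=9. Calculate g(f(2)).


f(2) = 0
g(0) = 10

10


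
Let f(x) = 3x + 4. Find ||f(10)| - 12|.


22


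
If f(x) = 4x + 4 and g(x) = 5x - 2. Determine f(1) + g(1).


11


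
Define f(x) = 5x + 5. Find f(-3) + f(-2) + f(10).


f(-3) = -10
f(-2) = -5
f(10) = 55
Sum = 40

40


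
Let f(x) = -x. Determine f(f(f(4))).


-4


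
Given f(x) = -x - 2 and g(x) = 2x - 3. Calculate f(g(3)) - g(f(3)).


8


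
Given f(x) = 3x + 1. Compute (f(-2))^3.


f(-2) = -5
(-5)^3 = -125

-125


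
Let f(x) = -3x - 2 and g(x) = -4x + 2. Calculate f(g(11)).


g(11) = -42
f(-42) = 124

124


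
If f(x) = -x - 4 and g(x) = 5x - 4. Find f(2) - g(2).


f(2) = -6
g(2) = 6
Difference = -12

-12


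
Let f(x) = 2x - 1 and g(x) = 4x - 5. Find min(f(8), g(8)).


f(8) = 15
g(8) = 27
min = 15

15


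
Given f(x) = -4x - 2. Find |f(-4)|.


f(-4) = 14
|14| = 14

14


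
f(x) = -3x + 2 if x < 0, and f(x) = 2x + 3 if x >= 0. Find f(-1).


-1 satisfies x < 0
f(-1) = 5

5


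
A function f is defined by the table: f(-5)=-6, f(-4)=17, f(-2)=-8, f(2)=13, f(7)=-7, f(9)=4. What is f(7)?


Reading from the table at x = 7

-7


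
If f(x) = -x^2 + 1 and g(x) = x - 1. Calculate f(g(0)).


g(0) = -1
f(-1) = (-1)*(-1)^2 + 1 = 0

0


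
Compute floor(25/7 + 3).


25/7 = 3.5714
3.5714 + 3 = 6.5714
floor(6.5714) = 6

6


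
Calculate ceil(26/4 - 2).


26/4 = 6.5
6.5 - 2 = 4.5
ceil(4.5) = 5

5


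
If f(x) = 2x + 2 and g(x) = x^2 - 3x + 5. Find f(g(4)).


g(4) = 9
f(9) = 20

20


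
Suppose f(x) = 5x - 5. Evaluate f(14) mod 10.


5


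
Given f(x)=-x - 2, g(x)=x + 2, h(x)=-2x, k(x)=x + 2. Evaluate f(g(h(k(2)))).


k(2) = 4
h(4) = -8
g(-8) = -6
f(-6) = 4

4


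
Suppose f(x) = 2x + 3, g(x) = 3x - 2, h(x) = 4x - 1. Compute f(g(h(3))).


h(3) = 11
g(11) = 31
f(31) = 65

65


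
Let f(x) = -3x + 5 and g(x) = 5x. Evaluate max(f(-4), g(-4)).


f(-4) = 17
g(-4) = -20
max = 17

17


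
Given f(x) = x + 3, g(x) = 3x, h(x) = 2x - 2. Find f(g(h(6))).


h(6) = 10
g(10) = 30
f(30) = 33

33


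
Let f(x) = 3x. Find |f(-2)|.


f(-2) = -6
|-6| = 6

6


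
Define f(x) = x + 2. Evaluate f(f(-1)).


f(-1) = 1
f(1) = 3

3


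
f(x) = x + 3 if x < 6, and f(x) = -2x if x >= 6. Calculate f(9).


9 satisfies x >= 6
f(9) = -18

-18


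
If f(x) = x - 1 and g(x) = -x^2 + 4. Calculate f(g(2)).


g(2) = 0
f(0) = -1

-1


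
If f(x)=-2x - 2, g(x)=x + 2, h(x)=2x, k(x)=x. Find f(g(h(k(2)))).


k(2) = 2
h(2) = 4
g(4) = 6
f(6) = -14

-14


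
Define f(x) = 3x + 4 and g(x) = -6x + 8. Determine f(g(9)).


g(9) = -46
f(-46) = -134

-134


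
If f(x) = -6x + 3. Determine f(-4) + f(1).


f(-4) = 27
f(1) = -3
Sum = 24

24


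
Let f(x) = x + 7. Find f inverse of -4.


-11


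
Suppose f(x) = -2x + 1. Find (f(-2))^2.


f(-2) = 5
(5)^2 = 25

25


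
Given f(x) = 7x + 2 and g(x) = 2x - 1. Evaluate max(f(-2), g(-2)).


f(-2) = -12
g(-2) = -5
max = -5

-5


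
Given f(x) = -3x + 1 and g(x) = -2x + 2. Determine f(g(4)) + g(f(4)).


f(g(4)) = 19
g(f(4)) = 24
Sum = 43

43


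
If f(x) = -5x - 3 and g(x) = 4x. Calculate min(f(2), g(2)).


f(2) = -13
g(2) = 8
min = -13

-13


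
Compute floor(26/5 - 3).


26/5 = 5.2
5.2 - 3 = 2.2
floor(2.2) = 2

2


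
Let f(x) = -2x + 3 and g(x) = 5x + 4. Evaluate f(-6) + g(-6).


f(-6) = 15
g(-6) = -26
Sum = -11

-11


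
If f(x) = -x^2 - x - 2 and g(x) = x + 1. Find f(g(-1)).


g(-1) = 0
f(0) = (-1)*(0)^2 - 1*(0) - 2 = -2

-2


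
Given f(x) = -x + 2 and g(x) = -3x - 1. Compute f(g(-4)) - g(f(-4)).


f(g(-4)) = -9
g(f(-4)) = -19
Difference = 10

10


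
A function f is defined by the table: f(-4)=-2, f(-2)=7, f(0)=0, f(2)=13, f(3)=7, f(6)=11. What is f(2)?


Reading from the table at x = 2

13


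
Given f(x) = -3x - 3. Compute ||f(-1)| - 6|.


f(-1) = 0
|0| = 0
|0 - 6| = 6

6


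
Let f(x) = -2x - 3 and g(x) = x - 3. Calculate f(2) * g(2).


f(2) = -7
g(2) = -1
Product = 7

7


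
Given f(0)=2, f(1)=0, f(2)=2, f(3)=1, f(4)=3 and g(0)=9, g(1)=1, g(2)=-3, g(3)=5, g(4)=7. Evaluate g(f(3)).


f(3) = 1
g(1) = 1

1


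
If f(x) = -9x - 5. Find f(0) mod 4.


3


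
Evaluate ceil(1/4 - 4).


-3


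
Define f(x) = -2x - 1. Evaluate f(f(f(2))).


f(2) = -5
f(-5) = 9
f(9) = -19

-19


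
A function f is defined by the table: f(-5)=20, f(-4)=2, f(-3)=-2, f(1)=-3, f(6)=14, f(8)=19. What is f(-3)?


Reading from the table at x = -3

-2


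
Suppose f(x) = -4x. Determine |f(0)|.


f(0) = 0
|0| = 0

0


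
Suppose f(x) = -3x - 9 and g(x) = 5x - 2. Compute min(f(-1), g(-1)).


f(-1) = -6
g(-1) = -7
min = -7

-7


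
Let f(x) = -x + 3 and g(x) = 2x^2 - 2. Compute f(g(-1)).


g(-1) = 0
f(0) = 3

3


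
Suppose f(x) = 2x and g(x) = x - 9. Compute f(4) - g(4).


13


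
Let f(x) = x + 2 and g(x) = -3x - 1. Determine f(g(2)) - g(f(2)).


f(g(2)) = -5
g(f(2)) = -13
Difference = 8

8


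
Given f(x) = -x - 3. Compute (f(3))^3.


f(3) = -6
(-6)^3 = -216

-216


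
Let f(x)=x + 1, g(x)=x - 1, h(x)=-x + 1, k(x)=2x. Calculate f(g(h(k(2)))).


k(2) = 4
h(4) = -3
g(-3) = -4
f(-4) = -3

-3


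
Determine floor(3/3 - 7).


3/3 = 1
1 - 7 = -6
floor(-6) = -6

-6


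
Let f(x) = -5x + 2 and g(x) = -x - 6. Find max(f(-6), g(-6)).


f(-6) = 32
g(-6) = 0
max = 32

32


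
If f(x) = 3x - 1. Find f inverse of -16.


Solve 3x - 1 = -16
x = (-16 + 1) / 3 = -5

-5


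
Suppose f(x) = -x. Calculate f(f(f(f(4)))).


4


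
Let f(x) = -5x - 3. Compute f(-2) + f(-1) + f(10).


f(-2) = 7
f(-1) = 2
f(10) = -53
Sum = -44

-44


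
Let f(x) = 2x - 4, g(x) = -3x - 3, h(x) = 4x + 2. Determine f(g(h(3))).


h(3) = 14
g(14) = -45
f(-45) = -94

-94


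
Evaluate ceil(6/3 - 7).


6/3 = 2
2 - 7 = -5
ceil(-5) = -5

-5


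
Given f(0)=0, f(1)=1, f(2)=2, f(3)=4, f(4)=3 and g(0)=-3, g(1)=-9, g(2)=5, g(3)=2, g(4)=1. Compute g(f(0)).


f(0) = 0
g(0) = -3

-3


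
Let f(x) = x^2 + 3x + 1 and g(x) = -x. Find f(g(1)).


g(1) = -1
f(-1) = 1*(-1)^2 + 3*(-1) + 1 = -1

-1


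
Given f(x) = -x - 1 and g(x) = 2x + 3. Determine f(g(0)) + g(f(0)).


-3


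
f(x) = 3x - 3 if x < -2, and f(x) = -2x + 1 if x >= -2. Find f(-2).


-2 satisfies x >= -2
f(-2) = 5

5


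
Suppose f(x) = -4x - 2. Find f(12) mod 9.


f(12) = -50
-50 mod 9 = 4

4


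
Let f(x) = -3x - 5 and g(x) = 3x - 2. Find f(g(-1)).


g(-1) = -5
f(-5) = 10

10


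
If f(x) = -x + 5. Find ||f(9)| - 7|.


f(9) = -4
|-4| = 4
|4 - 7| = 3

3


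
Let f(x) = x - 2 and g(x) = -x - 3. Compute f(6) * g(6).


f(6) = 4
g(6) = -9
Product = -36

-36


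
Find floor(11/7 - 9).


11/7 = 1.5714
1.5714 - 9 = -7.4286
floor(-7.4286) = -8

-8


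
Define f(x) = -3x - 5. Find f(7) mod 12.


f(7) = -26
-26 mod 12 = 10

10


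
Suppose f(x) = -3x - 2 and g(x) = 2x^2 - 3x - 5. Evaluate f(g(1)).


g(1) = -6
f(-6) = 16

16


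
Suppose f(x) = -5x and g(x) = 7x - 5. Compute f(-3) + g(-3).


f(-3) = 15
g(-3) = -26
Sum = -11

-11


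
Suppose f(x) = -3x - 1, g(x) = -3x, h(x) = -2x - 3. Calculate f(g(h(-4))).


h(-4) = 5
g(5) = -15
f(-15) = 44

44


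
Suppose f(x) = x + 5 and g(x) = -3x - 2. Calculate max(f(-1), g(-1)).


f(-1) = 4
g(-1) = 1
max = 4

4


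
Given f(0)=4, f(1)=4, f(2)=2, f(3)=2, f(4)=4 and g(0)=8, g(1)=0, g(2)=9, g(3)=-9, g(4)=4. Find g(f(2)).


f(2) = 2
g(2) = 9

9


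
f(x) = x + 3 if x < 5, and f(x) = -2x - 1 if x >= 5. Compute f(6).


6 satisfies x >= 5
f(6) = -13

-13


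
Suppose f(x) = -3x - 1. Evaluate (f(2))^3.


f(2) = -7
(-7)^3 = -343

-343


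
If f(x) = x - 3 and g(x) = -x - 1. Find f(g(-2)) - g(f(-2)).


f(g(-2)) = -2
g(f(-2)) = 4
Difference = -6

-6


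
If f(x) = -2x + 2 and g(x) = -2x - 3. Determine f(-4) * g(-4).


f(-4) = 10
g(-4) = 5
Product = 50

50


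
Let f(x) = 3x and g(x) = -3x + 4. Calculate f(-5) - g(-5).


f(-5) = -15
g(-5) = 19
Difference = -34

-34


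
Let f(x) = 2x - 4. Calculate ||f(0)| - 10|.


6


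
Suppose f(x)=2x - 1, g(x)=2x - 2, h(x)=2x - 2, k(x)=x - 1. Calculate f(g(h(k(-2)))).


k(-2) = -3
h(-3) = -8
g(-8) = -18
f(-18) = -37

-37


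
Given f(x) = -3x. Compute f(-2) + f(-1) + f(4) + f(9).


f(-2) = 6
f(-1) = 3
f(4) = -12
f(9) = -27
Sum = -30

-30


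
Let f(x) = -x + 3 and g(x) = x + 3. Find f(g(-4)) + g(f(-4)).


f(g(-4)) = 4
g(f(-4)) = 10
Sum = 14

14


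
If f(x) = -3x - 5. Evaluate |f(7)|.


f(7) = -26
|-26| = 26

26


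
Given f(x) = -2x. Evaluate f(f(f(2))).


-16


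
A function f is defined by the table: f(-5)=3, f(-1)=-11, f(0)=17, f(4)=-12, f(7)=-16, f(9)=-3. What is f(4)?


-12


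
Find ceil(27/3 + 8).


27/3 = 9
9 + 8 = 17
ceil(17) = 17

17


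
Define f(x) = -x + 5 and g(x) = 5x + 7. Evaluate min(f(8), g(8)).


f(8) = -3
g(8) = 47
min = -3

-3


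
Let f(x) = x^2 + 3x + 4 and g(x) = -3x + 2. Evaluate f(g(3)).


g(3) = -7
f(-7) = 1*(-7)^2 + 3*(-7) + 4 = 32

32


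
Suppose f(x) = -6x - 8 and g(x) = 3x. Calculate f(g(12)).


g(12) = 36
f(36) = -224

-224


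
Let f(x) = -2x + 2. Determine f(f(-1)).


f(-1) = 4
f(4) = -6

-6


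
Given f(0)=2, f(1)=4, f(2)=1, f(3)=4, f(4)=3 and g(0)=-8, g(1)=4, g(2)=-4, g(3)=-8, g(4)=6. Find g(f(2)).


f(2) = 1
g(1) = 4

4
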